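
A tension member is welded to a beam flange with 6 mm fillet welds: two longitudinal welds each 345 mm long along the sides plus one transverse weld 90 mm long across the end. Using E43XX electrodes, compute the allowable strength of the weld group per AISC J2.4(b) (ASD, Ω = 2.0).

E43XX → F_EXX = 430 MPa.
t_e = 0.707 × 6 = 4.242 mm.
R_nwl = 0.6 × 430 × 4.242 × 690 × 10⁻³ = 755.2 kN (longitudinal, 2 welds).
R_nwt = 0.6 × 430 × 4.242 × 90 × 10⁻³ = 98.5 kN (transverse, base value).
(i) R_nwl + R_nwt = 853.7 kN; (ii) 0.85 R_nwl + 1.5 R_nwt = 789.6 kN.
R_n = max = 853.7 kN [governs: (i)]; R_n/Ω = 426.8 kN.

R_n/Ω ≈ 427 kN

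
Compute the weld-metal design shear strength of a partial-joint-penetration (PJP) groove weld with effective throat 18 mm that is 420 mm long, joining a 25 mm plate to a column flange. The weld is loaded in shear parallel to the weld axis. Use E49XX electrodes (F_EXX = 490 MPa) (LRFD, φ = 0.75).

φR_n ≈ 1670 kN

Effective throat (given) t_e = 18 mm.
A_we = 18 × 420 = 7560 mm².
F_nw = 0.6 F_EXX = 294 MPa.
φR_n = 0.75 × 294 × 7560 × 10⁻³ = 1667 kN.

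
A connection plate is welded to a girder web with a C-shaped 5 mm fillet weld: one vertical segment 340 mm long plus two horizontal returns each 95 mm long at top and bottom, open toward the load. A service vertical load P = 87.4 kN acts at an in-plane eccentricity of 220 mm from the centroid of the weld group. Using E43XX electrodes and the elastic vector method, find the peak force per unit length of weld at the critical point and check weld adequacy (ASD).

E43XX → F_EXX = 430 MPa.
Total weld length L_w = 530 mm. Treat welds as unit-width lines.
Centroid: x̄ = 2×95×47.5 / 530 = 17.03 mm from the vertical weld.
Polar moment about centroid: J = I_x + I_y = [340³/12 + 2×95×170²] + [340×17.03² + 2(95³/12 + 95×30.47²)] = 9184000 mm³.
Direct shear f_v = P/L_w = 87.4×10³ / 530 = 164.9 N/mm (vertical).
Torsion M = P·e = 87.4×10³ × 220 = 19228000 N·mm.
Critical point at (x, y) = (77.97, 170) from centroid. f_tx = M·y/J = 355.9 N/mm; f_ty = M·x/J = 163.2 N/mm.
Resultant f_max = √[f_tx² + (f_v + f_ty)²] = √[355.9² + (164.9 + 163.2)²] = 484.1 N/mm.
Capacity per unit length: r_n/Ω = (1/2.0) × 0.6 × 430 × (0.707 × 5) = 456 N/mm.
484.1 > 456 → NOT adequate.

f_max ≈ 484 N/mm; NOT adequate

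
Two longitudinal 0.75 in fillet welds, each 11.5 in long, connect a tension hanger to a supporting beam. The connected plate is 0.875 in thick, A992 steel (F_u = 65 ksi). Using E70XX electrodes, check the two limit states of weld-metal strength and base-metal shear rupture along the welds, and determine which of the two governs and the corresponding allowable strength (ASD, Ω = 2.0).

E70XX → F_EXX = 70 ksi.
t_e = 0.707 × 0.75 = 0.5302 in; L = 23 in.
Weld metal: R_n/Ω = (1/2.0) × 0.6 × 70 × 0.5302 × 23 = 256.1 kips.
Base metal (shear rupture): R_n/Ω = (1/2.0) × 0.6 × 65 × 0.875 × 23 = 392.4 kips.
Governing: weld metal.

R_n/Ω ≈ 256 kips (weld metal governs)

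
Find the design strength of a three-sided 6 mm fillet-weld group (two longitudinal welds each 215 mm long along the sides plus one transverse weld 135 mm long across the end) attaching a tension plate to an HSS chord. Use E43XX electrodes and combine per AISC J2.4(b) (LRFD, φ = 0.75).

φR_n ≈ 466 kN

E43XX → F_EXX = 430 MPa.
t_e = 0.707 × 6 = 4.242 mm.
R_nwl = 0.6 × 430 × 4.242 × 430 × 10⁻³ = 470.6 kN (longitudinal, 2 welds).
R_nwt = 0.6 × 430 × 4.242 × 135 × 10⁻³ = 147.7 kN (transverse, base value).
(i) R_nwl + R_nwt = 618.4 kN; (ii) 0.85 R_nwl + 1.5 R_nwt = 621.6 kN.
R_n = max = 621.6 kN [governs: (ii)]; φR_n = 466.2 kN.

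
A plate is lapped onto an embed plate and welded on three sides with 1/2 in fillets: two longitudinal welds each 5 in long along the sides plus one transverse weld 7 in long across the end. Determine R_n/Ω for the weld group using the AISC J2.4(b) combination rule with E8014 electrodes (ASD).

R_n/Ω ≈ 161 kip

E80XX → F_EXX = 80 ksi.
t_e = 0.707 × 0.5 = 0.3535 in.
R_nwl = 0.6 × 80 × 0.3535 × 10 = 169.7 kip (longitudinal, 2 welds).
R_nwt = 0.6 × 80 × 0.3535 × 7 = 118.8 kip (transverse, base value).
(i) R_nwl + R_nwt = 288.5 kip; (ii) 0.85 R_nwl + 1.5 R_nwt = 322.4 kip.
R_n = max = 322.4 kip [governs: (ii)]; R_n/Ω = 161.2 kip.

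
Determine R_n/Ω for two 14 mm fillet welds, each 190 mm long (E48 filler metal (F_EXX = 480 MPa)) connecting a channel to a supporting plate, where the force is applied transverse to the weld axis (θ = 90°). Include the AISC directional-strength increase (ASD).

R_n/Ω ≈ 812 kN

t_e = 0.707 × 14 = 9.898 mm; A_we = 9.898 × 380 = 3761 mm².
Directional factor: 1.0 + 0.5 sin^1.5(90°) = 1.5.
F_nw = 0.6 × 480 × 1.5 = 432 MPa.
R_n/Ω = (432 × 3761) / 2.0 × 10⁻³ = 812.4 kN.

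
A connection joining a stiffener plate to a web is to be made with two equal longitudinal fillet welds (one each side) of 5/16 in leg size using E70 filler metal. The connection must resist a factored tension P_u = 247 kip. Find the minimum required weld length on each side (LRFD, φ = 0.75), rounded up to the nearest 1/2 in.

L = 18 in on each side

E70XX → F_EXX = 70 ksi.
Throat t_e = 0.707 × 0.3125 = 0.2209 in.
φr_n = 0.75 × 0.6 × 70 × 0.2209 = 6.96 kip/in.
L_req = P_u / φr_n = 247 / 6.96 = 35.49 in total.
Per side: 35.49 / 2 = 17.75 in.
Round up → use L = 18 in on each side.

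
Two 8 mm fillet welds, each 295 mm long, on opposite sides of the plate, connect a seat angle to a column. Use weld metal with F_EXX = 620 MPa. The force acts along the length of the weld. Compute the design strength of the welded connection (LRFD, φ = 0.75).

Effective throat t_e = 0.707 × 8 = 5.656 mm.
Total length L = 590 mm; A_we = 5.656 × 590 = 3337 mm².
F_nw = 0.6 F_EXX = 0.6 × 620 = 372 MPa.
φR_n = 0.75 × 372 × 3337 × 10⁻³ = 931 kN.

φR_n ≈ 931 kN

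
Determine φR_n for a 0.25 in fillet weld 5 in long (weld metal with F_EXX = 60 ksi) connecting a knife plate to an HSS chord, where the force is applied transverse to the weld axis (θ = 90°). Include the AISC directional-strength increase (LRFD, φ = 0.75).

t_e = 0.707 × 0.25 = 0.1767 in; A_we = 0.1767 × 5 = 0.8837 in².
Directional factor: 1.0 + 0.5 sin^1.5(90°) = 1.5.
F_nw = 0.6 × 60 × 1.5 = 54 ksi.
φR_n = 0.75 × 54 × 0.8837 = 35.79 kips.

φR_n ≈ 35.8 kips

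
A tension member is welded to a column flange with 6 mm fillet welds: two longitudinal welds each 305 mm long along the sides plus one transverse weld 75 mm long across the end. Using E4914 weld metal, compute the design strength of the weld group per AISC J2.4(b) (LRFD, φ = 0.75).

E49XX → F_EXX = 490 MPa.
t_e = 0.707 × 6 = 4.242 mm.
R_nwl = 0.6 × 490 × 4.242 × 610 × 10⁻³ = 760.8 kN (longitudinal, 2 welds).
R_nwt = 0.6 × 490 × 4.242 × 75 × 10⁻³ = 93.54 kN (transverse, base value).
(i) R_nwl + R_nwt = 854.3 kN; (ii) 0.85 R_nwl + 1.5 R_nwt = 787 kN.
R_n = max = 854.3 kN [governs: (i)]; φR_n = 640.7 kN.

φR_n ≈ 641 kN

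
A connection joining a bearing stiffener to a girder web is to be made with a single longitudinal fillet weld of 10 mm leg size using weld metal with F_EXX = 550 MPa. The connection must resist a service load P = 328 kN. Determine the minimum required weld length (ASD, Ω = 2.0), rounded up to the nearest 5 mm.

L = 285 mm

Throat t_e = 0.707 × 10 = 7.07 mm.
r_n/Ω = (0.6 × 550 × 7.07) / 2.0 = 1167 N/mm = 1.167 kN/mm.
L_req = P / (r_n/Ω) = 328 / 1.167 = 281.2 mm total.
Round up → use L = 285 mm.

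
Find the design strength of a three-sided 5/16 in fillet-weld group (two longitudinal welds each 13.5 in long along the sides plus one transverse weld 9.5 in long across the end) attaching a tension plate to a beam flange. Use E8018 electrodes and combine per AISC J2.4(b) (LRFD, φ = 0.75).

φR_n ≈ 296 kips

E80XX → F_EXX = 80 ksi.
t_e = 0.707 × 0.3125 = 0.2209 in.
R_nwl = 0.6 × 80 × 0.2209 × 27 = 286.3 kips (longitudinal, 2 welds).
R_nwt = 0.6 × 80 × 0.2209 × 9.5 = 100.7 kips (transverse, base value).
(i) R_nwl + R_nwt = 387.1 kips; (ii) 0.85 R_nwl + 1.5 R_nwt = 394.5 kips.
R_n = max = 394.5 kips [governs: (ii)]; φR_n = 295.9 kips.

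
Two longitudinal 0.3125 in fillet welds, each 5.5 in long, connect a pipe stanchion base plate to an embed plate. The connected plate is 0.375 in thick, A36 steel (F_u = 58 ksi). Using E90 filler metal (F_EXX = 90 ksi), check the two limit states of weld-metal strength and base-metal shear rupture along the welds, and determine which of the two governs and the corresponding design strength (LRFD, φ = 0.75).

t_e = 0.707 × 0.3125 = 0.2209 in; L = 11 in.
Weld metal: φR_n = 0.75 × 0.6 × 90 × 0.2209 × 11 = 98.43 kips.
Base metal (shear rupture): φR_n = 0.75 × 0.6 × 58 × 0.375 × 11 = 107.7 kips.
Governing: weld metal.

φR_n ≈ 98.4 kips (weld metal governs)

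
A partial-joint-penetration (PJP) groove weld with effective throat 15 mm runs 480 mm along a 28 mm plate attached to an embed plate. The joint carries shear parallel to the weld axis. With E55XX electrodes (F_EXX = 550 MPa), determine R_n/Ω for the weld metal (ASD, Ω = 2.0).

R_n/Ω ≈ 1190 kN

Effective throat (given) t_e = 15 mm.
A_we = 15 × 480 = 7200 mm².
F_nw = 0.6 F_EXX = 330 MPa.
R_n/Ω = (330 × 7200) / 2.0 × 10⁻³ = 1188 kN.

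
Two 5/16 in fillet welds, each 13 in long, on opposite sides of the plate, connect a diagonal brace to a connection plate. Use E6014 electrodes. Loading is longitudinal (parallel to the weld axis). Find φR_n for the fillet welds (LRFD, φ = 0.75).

φR_n ≈ 155 kips

E60XX → F_EXX = 60 ksi.
Effective throat t_e = 0.707 × 0.3125 = 0.2209 in.
Total length L = 26 in; A_we = 0.2209 × 26 = 5.744 in².
F_nw = 0.6 F_EXX = 0.6 × 60 = 36 ksi.
φR_n = 0.75 × 36 × 5.744 = 155.1 kips.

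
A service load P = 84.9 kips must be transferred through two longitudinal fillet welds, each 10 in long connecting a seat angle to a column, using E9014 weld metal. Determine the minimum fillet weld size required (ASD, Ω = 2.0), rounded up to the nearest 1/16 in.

E90XX → F_EXX = 90 ksi.
Total weld length L = 20 in.
Required throat t_e = P × Ω / (0.6 F_EXX × L) = 84.9 × 2.0 / (0.6 × 90 × 20) = 0.1572 in.
Required leg w = t_e / 0.707 = 0.2224 in → use 1/4 in.

w = 1/4 in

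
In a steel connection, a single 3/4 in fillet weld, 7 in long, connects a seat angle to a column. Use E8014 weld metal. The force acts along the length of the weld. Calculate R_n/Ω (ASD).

E80XX → F_EXX = 80 ksi.
Effective throat t_e = 0.707 × 0.75 = 0.5302 in.
Total length L = 7 in; A_we = 0.5302 × 7 = 3.712 in².
F_nw = 0.6 F_EXX = 0.6 × 80 = 48 ksi.
R_n = 48 × 3.712 = 178.2 kips; R_n/Ω = 178.2/2.0 = 89.08 kips.

R_n/Ω ≈ 89.1 kips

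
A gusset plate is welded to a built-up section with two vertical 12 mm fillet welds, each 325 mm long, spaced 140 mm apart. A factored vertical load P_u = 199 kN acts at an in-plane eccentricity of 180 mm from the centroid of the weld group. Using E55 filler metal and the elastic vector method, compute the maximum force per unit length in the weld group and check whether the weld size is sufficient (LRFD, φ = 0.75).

E55XX → F_EXX = 550 MPa.
Total weld length L_w = 650 mm. Treat welds as unit-width lines.
Polar moment about centroid: J = 2[d³/12 + d(b/2)²] = 2[325³/12 + 325×70²] = 8906000 mm³.
Direct shear f_v = P/L_w = 199×10³ / 650 = 306.2 N/mm (vertical).
Torsion M = P·e = 199×10³ × 180 = 35820000 N·mm.
Critical point at (x, y) = (70, 162.5) from centroid. f_tx = M·y/J = 653.6 N/mm; f_ty = M·x/J = 281.5 N/mm.
Resultant f_max = √[f_tx² + (f_v + f_ty)²] = √[653.6² + (306.2 + 281.5)²] = 878.9 N/mm.
Capacity per unit length: φr_n = 0.75 × 0.6 × 550 × (0.707 × 12) = 2100 N/mm.
878.9 ≤ 2100 → adequate.

f_max ≈ 879 N/mm; adequate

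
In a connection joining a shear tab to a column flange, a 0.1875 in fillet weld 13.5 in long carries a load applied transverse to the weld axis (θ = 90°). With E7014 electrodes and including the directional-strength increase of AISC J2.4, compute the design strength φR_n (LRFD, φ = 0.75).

φR_n ≈ 84.6 kip

E70XX → F_EXX = 70 ksi.
t_e = 0.707 × 0.1875 = 0.1326 in; A_we = 0.1326 × 13.5 = 1.79 in².
Directional factor: 1.0 + 0.5 sin^1.5(90°) = 1.5.
F_nw = 0.6 × 70 × 1.5 = 63 ksi.
φR_n = 0.75 × 63 × 1.79 = 84.56 kip.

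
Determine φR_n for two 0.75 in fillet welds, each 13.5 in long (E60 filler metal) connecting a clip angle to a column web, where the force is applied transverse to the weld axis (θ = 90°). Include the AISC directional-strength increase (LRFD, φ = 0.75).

φR_n ≈ 580 kips

E60XX → F_EXX = 60 ksi.
t_e = 0.707 × 0.75 = 0.5302 in; A_we = 0.5302 × 27 = 14.32 in².
Directional factor: 1.0 + 0.5 sin^1.5(90°) = 1.5.
F_nw = 0.6 × 60 × 1.5 = 54 ksi.
φR_n = 0.75 × 54 × 14.32 = 579.8 kips.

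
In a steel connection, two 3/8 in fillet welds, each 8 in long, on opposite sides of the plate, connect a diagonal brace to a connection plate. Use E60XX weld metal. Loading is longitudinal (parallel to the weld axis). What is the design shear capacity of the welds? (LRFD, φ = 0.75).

E60XX → F_EXX = 60 ksi.
Effective throat t_e = 0.707 × 0.375 = 0.2651 in.
Total length L = 16 in; A_we = 0.2651 × 16 = 4.242 in².
F_nw = 0.6 F_EXX = 0.6 × 60 = 36 ksi.
φR_n = 0.75 × 36 × 4.242 = 114.5 kip.

φR_n ≈ 115 kip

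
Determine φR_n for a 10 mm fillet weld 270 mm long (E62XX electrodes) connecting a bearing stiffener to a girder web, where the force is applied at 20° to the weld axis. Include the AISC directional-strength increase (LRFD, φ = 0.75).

φR_n ≈ 586 kN

E62XX → F_EXX = 620 MPa.
t_e = 0.707 × 10 = 7.07 mm; A_we = 7.07 × 270 = 1909 mm².
Directional factor: 1.0 + 0.5 sin^1.5(20°) = 1.1.
F_nw = 0.6 × 620 × 1.1 = 409.2 MPa.
φR_n = 0.75 × 409.2 × 1909 × 10⁻³ = 585.8 kN.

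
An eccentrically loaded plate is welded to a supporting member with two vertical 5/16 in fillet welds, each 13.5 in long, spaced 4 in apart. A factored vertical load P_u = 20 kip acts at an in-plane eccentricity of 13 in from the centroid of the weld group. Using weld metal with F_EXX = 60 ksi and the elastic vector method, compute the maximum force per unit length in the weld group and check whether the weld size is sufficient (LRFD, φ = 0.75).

Total weld length L_w = 27 in. Treat welds as unit-width lines.
Polar moment about centroid: J = 2[d³/12 + d(b/2)²] = 2[13.5³/12 + 13.5×2²] = 518.1 in³.
Direct shear f_v = P/L_w = 20 / 27 = 0.7407 kip/in (vertical).
Torsion M = P·e = 20 × 13 = 260 kip·in.
Critical point at (x, y) = (2, 6.75) from centroid. f_tx = M·y/J = 3.388 kip/in; f_ty = M·x/J = 1.004 kip/in.
Resultant f_max = √[f_tx² + (f_v + f_ty)²] = √[3.388² + (0.7407 + 1.004)²] = 3.81 kip/in.
Capacity per unit length: φr_n = 0.75 × 0.6 × 60 × (0.707 × 0.3125) = 5.965 kip/in.
3.81 ≤ 5.965 → adequate.

f_max ≈ 3.81 kip/in; adequate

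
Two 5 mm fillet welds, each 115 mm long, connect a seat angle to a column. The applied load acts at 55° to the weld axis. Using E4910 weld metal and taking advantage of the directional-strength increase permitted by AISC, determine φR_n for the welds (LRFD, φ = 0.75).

E49XX → F_EXX = 490 MPa.
t_e = 0.707 × 5 = 3.535 mm; A_we = 3.535 × 230 = 813 mm².
Directional factor: 1.0 + 0.5 sin^1.5(55°) = 1.371.
F_nw = 0.6 × 490 × 1.371 = 403 MPa.
φR_n = 0.75 × 403 × 813 × 10⁻³ = 245.7 kN.

φR_n ≈ 246 kN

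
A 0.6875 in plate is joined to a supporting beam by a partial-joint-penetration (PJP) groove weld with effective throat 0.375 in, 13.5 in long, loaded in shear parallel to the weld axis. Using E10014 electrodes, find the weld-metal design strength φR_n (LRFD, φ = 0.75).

φR_n ≈ 228 kips

E100XX → F_EXX = 100 ksi.
Effective throat (given) t_e = 0.375 in.
A_we = 0.375 × 13.5 = 5.062 in².
F_nw = 0.6 F_EXX = 60 ksi.
φR_n = 0.75 × 60 × 5.062 = 227.8 kips.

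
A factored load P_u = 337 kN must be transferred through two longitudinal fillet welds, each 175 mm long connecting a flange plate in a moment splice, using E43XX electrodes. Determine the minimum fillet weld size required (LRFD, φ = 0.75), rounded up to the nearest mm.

w = 8 mm

E43XX → F_EXX = 430 MPa.
Total weld length L = 350 mm.
Required throat t_e = P_u / (φ × 0.6 F_EXX × L) = 337 / (0.75 × 0.6 × 430 × 350 × 10⁻³) = 4.976 mm.
Required leg w = t_e / 0.707 = 7.038 mm → use 8 mm.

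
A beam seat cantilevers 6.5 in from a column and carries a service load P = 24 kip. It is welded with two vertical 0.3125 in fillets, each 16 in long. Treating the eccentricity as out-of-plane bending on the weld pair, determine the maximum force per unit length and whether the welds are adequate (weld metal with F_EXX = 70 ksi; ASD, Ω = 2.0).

f_max ≈ 1.98 kip/in; adequate

L_w = 2 × 16 = 32 in; section modulus (unit throat) S = 2 × L²/6 = 85.33 in².
Direct shear f_v = P/L_w = 24/32 = 0.75 kip/in.
Moment M = P × e = 24 × 6.5 = 156 kip·in; bending f_b = M/S = 1.828 kip/in.
f_max = √(f_v² + f_b²) = √(0.75² + 1.828²) = 1.976 kip/in.
r_n/Ω = (1/2.0) × 0.6 × 70 × (0.707 × 0.3125) = 4.64 kip/in → adequate.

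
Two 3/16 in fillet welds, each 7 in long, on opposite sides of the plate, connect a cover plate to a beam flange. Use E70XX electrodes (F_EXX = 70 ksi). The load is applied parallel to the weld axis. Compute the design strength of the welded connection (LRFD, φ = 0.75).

Effective throat t_e = 0.707 × 0.1875 = 0.1326 in.
Total length L = 14 in; A_we = 0.1326 × 14 = 1.856 in².
F_nw = 0.6 F_EXX = 0.6 × 70 = 42 ksi.
φR_n = 0.75 × 42 × 1.856 = 58.46 kip.

φR_n ≈ 58.5 kip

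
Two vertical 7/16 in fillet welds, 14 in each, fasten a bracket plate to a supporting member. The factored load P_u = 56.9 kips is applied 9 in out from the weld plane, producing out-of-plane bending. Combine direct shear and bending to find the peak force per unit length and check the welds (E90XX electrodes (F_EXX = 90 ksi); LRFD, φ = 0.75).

f_max ≈ 8.1 kip/in; adequate

L_w = 2 × 14 = 28 in; section modulus (unit throat) S = 2 × L²/6 = 65.33 in².
Direct shear f_v = P/L_w = 56.9/28 = 2.032 kip/in.
Moment M = P × e = 56.9 × 9 = 512.1 kip·in; bending f_b = M/S = 7.838 kip/in.
f_max = √(f_v² + f_b²) = √(2.032² + 7.838²) = 8.097 kip/in.
φr_n = 0.75 × 0.6 × 90 × (0.707 × 0.4375) = 12.53 kip/in → adequate.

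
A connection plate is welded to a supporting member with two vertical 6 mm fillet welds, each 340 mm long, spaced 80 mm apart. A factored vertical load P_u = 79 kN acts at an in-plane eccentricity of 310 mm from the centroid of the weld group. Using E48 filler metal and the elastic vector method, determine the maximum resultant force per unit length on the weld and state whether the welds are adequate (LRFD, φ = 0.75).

E48XX → F_EXX = 480 MPa.
Total weld length L_w = 680 mm. Treat welds as unit-width lines.
Polar moment about centroid: J = 2[d³/12 + d(b/2)²] = 2[340³/12 + 340×40²] = 7639000 mm³.
Direct shear f_v = P/L_w = 79×10³ / 680 = 116.2 N/mm (vertical).
Torsion M = P·e = 79×10³ × 310 = 24490000 N·mm.
Critical point at (x, y) = (40, 170) from centroid. f_tx = M·y/J = 545 N/mm; f_ty = M·x/J = 128.2 N/mm.
Resultant f_max = √[f_tx² + (f_v + f_ty)²] = √[545² + (116.2 + 128.2)²] = 597.3 N/mm.
Capacity per unit length: φr_n = 0.75 × 0.6 × 480 × (0.707 × 6) = 916.3 N/mm.
597.3 ≤ 916.3 → adequate.

f_max ≈ 597 N/mm; adequate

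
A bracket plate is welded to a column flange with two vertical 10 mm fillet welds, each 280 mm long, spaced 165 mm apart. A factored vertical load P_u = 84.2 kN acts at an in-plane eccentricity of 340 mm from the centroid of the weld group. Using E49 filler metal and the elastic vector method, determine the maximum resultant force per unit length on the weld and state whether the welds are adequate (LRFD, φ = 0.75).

E49XX → F_EXX = 490 MPa.
Total weld length L_w = 560 mm. Treat welds as unit-width lines.
Polar moment about centroid: J = 2[d³/12 + d(b/2)²] = 2[280³/12 + 280×82.5²] = 7470000 mm³.
Direct shear f_v = P/L_w = 84.2×10³ / 560 = 150.4 N/mm (vertical).
Torsion M = P·e = 84.2×10³ × 340 = 28628000 N·mm.
Critical point at (x, y) = (82.5, 140) from centroid. f_tx = M·y/J = 536.5 N/mm; f_ty = M·x/J = 316.2 N/mm.
Resultant f_max = √[f_tx² + (f_v + f_ty)²] = √[536.5² + (150.4 + 316.2)²] = 711 N/mm.
Capacity per unit length: φr_n = 0.75 × 0.6 × 490 × (0.707 × 10) = 1559 N/mm.
711 ≤ 1559 → adequate.

f_max ≈ 711 N/mm; adequate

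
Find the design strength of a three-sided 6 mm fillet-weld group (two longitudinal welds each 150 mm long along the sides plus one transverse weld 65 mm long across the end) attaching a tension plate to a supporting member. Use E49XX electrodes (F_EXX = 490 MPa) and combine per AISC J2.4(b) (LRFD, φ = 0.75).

φR_n ≈ 341 kN

t_e = 0.707 × 6 = 4.242 mm.
R_nwl = 0.6 × 490 × 4.242 × 300 × 10⁻³ = 374.1 kN (longitudinal, 2 welds).
R_nwt = 0.6 × 490 × 4.242 × 65 × 10⁻³ = 81.06 kN (transverse, base value).
(i) R_nwl + R_nwt = 455.2 kN; (ii) 0.85 R_nwl + 1.5 R_nwt = 439.6 kN.
R_n = max = 455.2 kN [governs: (i)]; φR_n = 341.4 kN.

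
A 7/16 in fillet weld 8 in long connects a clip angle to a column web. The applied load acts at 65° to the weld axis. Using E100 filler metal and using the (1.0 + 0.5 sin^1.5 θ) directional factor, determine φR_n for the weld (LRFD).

φR_n ≈ 159 kips

E100XX → F_EXX = 100 ksi.
t_e = 0.707 × 0.4375 = 0.3093 in; A_we = 0.3093 × 8 = 2.474 in².
Directional factor: 1.0 + 0.5 sin^1.5(65°) = 1.431.
F_nw = 0.6 × 100 × 1.431 = 85.88 ksi.
φR_n = 0.75 × 85.88 × 2.474 = 159.4 kips.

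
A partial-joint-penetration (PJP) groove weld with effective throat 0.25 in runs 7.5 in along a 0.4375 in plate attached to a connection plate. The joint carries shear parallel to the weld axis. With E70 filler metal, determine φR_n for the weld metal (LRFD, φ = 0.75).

φR_n ≈ 59.1 kip

E70XX → F_EXX = 70 ksi.
Effective throat (given) t_e = 0.25 in.
A_we = 0.25 × 7.5 = 1.875 in².
F_nw = 0.6 F_EXX = 42 ksi.
φR_n = 0.75 × 42 × 1.875 = 59.06 kip.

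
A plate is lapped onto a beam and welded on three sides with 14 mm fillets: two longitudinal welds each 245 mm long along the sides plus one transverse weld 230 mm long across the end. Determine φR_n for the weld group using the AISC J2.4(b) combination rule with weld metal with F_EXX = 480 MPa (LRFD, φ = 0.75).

t_e = 0.707 × 14 = 9.898 mm.
R_nwl = 0.6 × 480 × 9.898 × 490 × 10⁻³ = 1397 kN (longitudinal, 2 welds).
R_nwt = 0.6 × 480 × 9.898 × 230 × 10⁻³ = 655.6 kN (transverse, base value).
(i) R_nwl + R_nwt = 2052 kN; (ii) 0.85 R_nwl + 1.5 R_nwt = 2171 kN.
R_n = max = 2171 kN [governs: (ii)]; φR_n = 1628 kN.

φR_n ≈ 1630 kN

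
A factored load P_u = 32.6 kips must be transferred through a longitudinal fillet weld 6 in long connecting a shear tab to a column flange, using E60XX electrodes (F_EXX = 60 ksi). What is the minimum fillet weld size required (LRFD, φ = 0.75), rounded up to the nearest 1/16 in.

Total weld length L = 6 in.
Required throat t_e = P_u / (φ × 0.6 F_EXX × L) = 32.6 / (0.75 × 0.6 × 60 × 6) = 0.2012 in.
Required leg w = t_e / 0.707 = 0.2846 in → use 5/16 in.

w = 5/16 in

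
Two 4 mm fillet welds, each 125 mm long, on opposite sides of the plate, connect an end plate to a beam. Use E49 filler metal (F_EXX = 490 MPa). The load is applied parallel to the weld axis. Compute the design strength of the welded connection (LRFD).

Effective throat t_e = 0.707 × 4 = 2.828 mm.
Total length L = 250 mm; A_we = 2.828 × 250 = 707 mm².
F_nw = 0.6 F_EXX = 0.6 × 490 = 294 MPa.
φR_n = 0.75 × 294 × 707 × 10⁻³ = 155.9 kN.

φR_n ≈ 156 kN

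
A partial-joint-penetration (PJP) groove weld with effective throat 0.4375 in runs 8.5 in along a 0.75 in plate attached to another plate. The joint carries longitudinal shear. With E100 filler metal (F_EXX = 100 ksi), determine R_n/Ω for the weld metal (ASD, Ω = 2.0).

Effective throat (given) t_e = 0.4375 in.
A_we = 0.4375 × 8.5 = 3.719 in².
F_nw = 0.6 F_EXX = 60 ksi.
R_n/Ω = (60 × 3.719) / 2.0 = 111.6 kips.

R_n/Ω ≈ 112 kips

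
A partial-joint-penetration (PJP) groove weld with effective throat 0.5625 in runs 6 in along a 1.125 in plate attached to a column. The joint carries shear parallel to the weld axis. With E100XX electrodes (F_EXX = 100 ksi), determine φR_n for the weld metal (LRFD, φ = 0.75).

Effective throat (given) t_e = 0.5625 in.
A_we = 0.5625 × 6 = 3.375 in².
F_nw = 0.6 F_EXX = 60 ksi.
φR_n = 0.75 × 60 × 3.375 = 151.9 kip.

φR_n ≈ 152 kip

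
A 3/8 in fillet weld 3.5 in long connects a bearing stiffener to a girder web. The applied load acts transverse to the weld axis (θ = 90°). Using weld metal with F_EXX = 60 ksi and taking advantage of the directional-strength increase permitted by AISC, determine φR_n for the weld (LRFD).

t_e = 0.707 × 0.375 = 0.2651 in; A_we = 0.2651 × 3.5 = 0.9279 in².
Directional factor: 1.0 + 0.5 sin^1.5(90°) = 1.5.
F_nw = 0.6 × 60 × 1.5 = 54 ksi.
φR_n = 0.75 × 54 × 0.9279 = 37.58 kips.

φR_n ≈ 37.6 kips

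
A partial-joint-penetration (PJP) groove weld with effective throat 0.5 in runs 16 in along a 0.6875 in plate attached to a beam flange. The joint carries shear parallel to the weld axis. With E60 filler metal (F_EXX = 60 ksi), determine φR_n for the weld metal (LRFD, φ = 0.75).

Effective throat (given) t_e = 0.5 in.
A_we = 0.5 × 16 = 8 in².
F_nw = 0.6 F_EXX = 36 ksi.
φR_n = 0.75 × 36 × 8 = 216 kip.

φR_n ≈ 216 kip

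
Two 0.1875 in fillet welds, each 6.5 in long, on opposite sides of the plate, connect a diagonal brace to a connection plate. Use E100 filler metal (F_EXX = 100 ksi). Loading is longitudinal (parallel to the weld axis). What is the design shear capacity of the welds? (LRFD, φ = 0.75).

φR_n ≈ 77.5 kip

Effective throat t_e = 0.707 × 0.1875 = 0.1326 in.
Total length L = 13 in; A_we = 0.1326 × 13 = 1.723 in².
F_nw = 0.6 F_EXX = 0.6 × 100 = 60 ksi.
φR_n = 0.75 × 60 × 1.723 = 77.55 kip.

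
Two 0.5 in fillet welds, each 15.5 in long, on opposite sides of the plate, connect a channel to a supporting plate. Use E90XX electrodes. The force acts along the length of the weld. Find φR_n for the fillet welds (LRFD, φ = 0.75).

E90XX → F_EXX = 90 ksi.
Effective throat t_e = 0.707 × 0.5 = 0.3535 in.
Total length L = 31 in; A_we = 0.3535 × 31 = 10.96 in².
F_nw = 0.6 F_EXX = 0.6 × 90 = 54 ksi.
φR_n = 0.75 × 54 × 10.96 = 443.8 kip.

φR_n ≈ 444 kip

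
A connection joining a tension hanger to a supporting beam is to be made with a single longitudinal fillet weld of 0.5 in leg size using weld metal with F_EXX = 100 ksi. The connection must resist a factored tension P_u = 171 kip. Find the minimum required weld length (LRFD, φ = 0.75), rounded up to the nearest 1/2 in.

Throat t_e = 0.707 × 0.5 = 0.3535 in.
φr_n = 0.75 × 0.6 × 100 × 0.3535 = 15.91 kip/in.
L_req = P_u / φr_n = 171 / 15.91 = 10.75 in total.
Round up → use L = 11 in.

L = 11 in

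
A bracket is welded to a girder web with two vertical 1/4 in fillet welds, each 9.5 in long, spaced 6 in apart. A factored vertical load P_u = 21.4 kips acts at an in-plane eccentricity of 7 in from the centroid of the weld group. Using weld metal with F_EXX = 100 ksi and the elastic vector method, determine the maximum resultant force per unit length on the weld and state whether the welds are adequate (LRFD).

f_max ≈ 3.42 kip/in; adequate

Total weld length L_w = 19 in. Treat welds as unit-width lines.
Polar moment about centroid: J = 2[d³/12 + d(b/2)²] = 2[9.5³/12 + 9.5×3²] = 313.9 in³.
Direct shear f_v = P/L_w = 21.4 / 19 = 1.126 kip/in (vertical).
Torsion M = P·e = 21.4 × 7 = 149.8 kip·in.
Critical point at (x, y) = (3, 4.75) from centroid. f_tx = M·y/J = 2.267 kip/in; f_ty = M·x/J = 1.432 kip/in.
Resultant f_max = √[f_tx² + (f_v + f_ty)²] = √[2.267² + (1.126 + 1.432)²] = 3.418 kip/in.
Capacity per unit length: φr_n = 0.75 × 0.6 × 100 × (0.707 × 0.25) = 7.954 kip/in.
3.418 ≤ 7.954 → adequate.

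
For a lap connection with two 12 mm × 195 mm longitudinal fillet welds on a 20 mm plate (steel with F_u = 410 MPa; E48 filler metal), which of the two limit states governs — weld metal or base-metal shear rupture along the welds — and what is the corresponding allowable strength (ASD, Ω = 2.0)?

E48XX → F_EXX = 480 MPa.
t_e = 0.707 × 12 = 8.484 mm; L = 390 mm.
Weld metal: R_n/Ω = (1/2.0) × 0.6 × 480 × 8.484 × 390 × 10⁻³ = 476.5 kN.
Base metal (shear rupture): R_n/Ω = (1/2.0) × 0.6 × 410 × 20 × 390 × 10⁻³ = 959.4 kN.
Governing: weld metal.

R_n/Ω ≈ 476 kN (weld metal governs)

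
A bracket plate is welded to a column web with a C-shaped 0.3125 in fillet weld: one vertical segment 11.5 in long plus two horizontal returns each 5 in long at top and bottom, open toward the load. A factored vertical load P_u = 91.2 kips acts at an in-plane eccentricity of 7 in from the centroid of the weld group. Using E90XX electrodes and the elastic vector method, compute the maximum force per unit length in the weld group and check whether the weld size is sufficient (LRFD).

E90XX → F_EXX = 90 ksi.
Total weld length L_w = 21.5 in. Treat welds as unit-width lines.
Centroid: x̄ = 2×5×2.5 / 21.5 = 1.163 in from the vertical weld.
Polar moment about centroid: J = I_x + I_y = [11.5³/12 + 2×5×5.75²] + [11.5×1.163² + 2(5³/12 + 5×1.337²)] = 511.6 in³.
Direct shear f_v = P/L_w = 91.2 / 21.5 = 4.242 kip/in (vertical).
Torsion M = P·e = 91.2 × 7 = 638.4 kip·in.
Critical point at (x, y) = (3.837, 5.75) from centroid. f_tx = M·y/J = 7.175 kip/in; f_ty = M·x/J = 4.788 kip/in.
Resultant f_max = √[f_tx² + (f_v + f_ty)²] = √[7.175² + (4.242 + 4.788)²] = 11.53 kip/in.
Capacity per unit length: φr_n = 0.75 × 0.6 × 90 × (0.707 × 0.3125) = 8.948 kip/in.
11.53 > 8.948 → NOT adequate.

f_max ≈ 11.5 kip/in; NOT adequate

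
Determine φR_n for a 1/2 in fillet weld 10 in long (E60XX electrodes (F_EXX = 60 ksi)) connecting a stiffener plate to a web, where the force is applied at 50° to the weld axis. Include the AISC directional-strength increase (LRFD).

t_e = 0.707 × 0.5 = 0.3535 in; A_we = 0.3535 × 10 = 3.535 in².
Directional factor: 1.0 + 0.5 sin^1.5(50°) = 1.335.
F_nw = 0.6 × 60 × 1.335 = 48.07 ksi.
φR_n = 0.75 × 48.07 × 3.535 = 127.4 kips.

φR_n ≈ 127 kips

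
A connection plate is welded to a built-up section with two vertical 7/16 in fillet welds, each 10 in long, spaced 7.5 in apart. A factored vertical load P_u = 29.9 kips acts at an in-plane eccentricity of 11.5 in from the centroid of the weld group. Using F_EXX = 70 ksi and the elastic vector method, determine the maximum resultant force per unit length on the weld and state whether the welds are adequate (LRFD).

Total weld length L_w = 20 in. Treat welds as unit-width lines.
Polar moment about centroid: J = 2[d³/12 + d(b/2)²] = 2[10³/12 + 10×3.75²] = 447.9 in³.
Direct shear f_v = P/L_w = 29.9 / 20 = 1.495 kip/in (vertical).
Torsion M = P·e = 29.9 × 11.5 = 343.85 kip·in.
Critical point at (x, y) = (3.75, 5) from centroid. f_tx = M·y/J = 3.838 kip/in; f_ty = M·x/J = 2.879 kip/in.
Resultant f_max = √[f_tx² + (f_v + f_ty)²] = √[3.838² + (1.495 + 2.879)²] = 5.819 kip/in.
Capacity per unit length: φr_n = 0.75 × 0.6 × 70 × (0.707 × 0.4375) = 9.743 kip/in.
5.819 ≤ 9.743 → adequate.

f_max ≈ 5.82 kip/in; adequate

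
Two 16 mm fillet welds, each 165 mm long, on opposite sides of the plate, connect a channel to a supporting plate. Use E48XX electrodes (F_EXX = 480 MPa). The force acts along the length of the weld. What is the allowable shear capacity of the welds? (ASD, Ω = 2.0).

Effective throat t_e = 0.707 × 16 = 11.31 mm.
Total length L = 330 mm; A_we = 11.31 × 330 = 3733 mm².
F_nw = 0.6 F_EXX = 0.6 × 480 = 288 MPa.
R_n = 288 × 3733 × 10⁻³ = 1075 kN; R_n/Ω = 1075/2.0 = 537.5 kN.

R_n/Ω ≈ 538 kN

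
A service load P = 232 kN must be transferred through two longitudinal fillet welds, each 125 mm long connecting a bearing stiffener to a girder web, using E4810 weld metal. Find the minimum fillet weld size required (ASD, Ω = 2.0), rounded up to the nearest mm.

E48XX → F_EXX = 480 MPa.
Total weld length L = 250 mm.
Required throat t_e = P × Ω / (0.6 F_EXX × L) = 232 × 2.0 / (0.6 × 480 × 250 × 10⁻³) = 6.444 mm.
Required leg w = t_e / 0.707 = 9.115 mm → use 10 mm.

w = 10 mm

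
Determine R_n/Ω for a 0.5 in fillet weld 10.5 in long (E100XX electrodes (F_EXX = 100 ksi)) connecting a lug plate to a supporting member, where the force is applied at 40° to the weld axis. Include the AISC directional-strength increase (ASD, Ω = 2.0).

t_e = 0.707 × 0.5 = 0.3535 in; A_we = 0.3535 × 10.5 = 3.712 in².
Directional factor: 1.0 + 0.5 sin^1.5(40°) = 1.258.
F_nw = 0.6 × 100 × 1.258 = 75.46 ksi.
R_n/Ω = (75.46 × 3.712) / 2.0 = 140 kip.

R_n/Ω ≈ 140 kip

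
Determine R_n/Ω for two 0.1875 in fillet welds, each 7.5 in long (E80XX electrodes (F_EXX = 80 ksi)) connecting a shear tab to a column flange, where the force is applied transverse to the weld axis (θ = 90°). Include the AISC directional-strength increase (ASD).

R_n/Ω ≈ 71.6 kip

t_e = 0.707 × 0.1875 = 0.1326 in; A_we = 0.1326 × 15 = 1.988 in².
Directional factor: 1.0 + 0.5 sin^1.5(90°) = 1.5.
F_nw = 0.6 × 80 × 1.5 = 72 ksi.
R_n/Ω = (72 × 1.988) / 2.0 = 71.58 kip.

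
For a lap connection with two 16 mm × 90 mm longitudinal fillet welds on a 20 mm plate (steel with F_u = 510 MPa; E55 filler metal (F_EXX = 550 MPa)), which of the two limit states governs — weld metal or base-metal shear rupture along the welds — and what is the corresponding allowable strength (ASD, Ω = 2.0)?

t_e = 0.707 × 16 = 11.31 mm; L = 180 mm.
Weld metal: R_n/Ω = (1/2.0) × 0.6 × 550 × 11.31 × 180 × 10⁻³ = 336 kN.
Base metal (shear rupture): R_n/Ω = (1/2.0) × 0.6 × 510 × 20 × 180 × 10⁻³ = 550.8 kN.
Governing: weld metal.

R_n/Ω ≈ 336 kN (weld metal governs)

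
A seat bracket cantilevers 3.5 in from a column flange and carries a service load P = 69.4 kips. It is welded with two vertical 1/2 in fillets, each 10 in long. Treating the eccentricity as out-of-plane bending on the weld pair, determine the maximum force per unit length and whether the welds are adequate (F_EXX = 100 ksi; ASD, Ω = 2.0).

f_max ≈ 8.07 kip/in; adequate

L_w = 2 × 10 = 20 in; section modulus (unit throat) S = 2 × L²/6 = 33.33 in².
Direct shear f_v = P/L_w = 69.4/20 = 3.47 kip/in.
Moment M = P × e = 69.4 × 3.5 = 242.9 kip·in; bending f_b = M/S = 7.287 kip/in.
f_max = √(f_v² + f_b²) = √(3.47² + 7.287²) = 8.071 kip/in.
r_n/Ω = (1/2.0) × 0.6 × 100 × (0.707 × 0.5) = 10.6 kip/in → adequate.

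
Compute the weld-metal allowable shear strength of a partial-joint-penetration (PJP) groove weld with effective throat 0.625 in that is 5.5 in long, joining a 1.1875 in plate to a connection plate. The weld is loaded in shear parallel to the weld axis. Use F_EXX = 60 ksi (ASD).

R_n/Ω ≈ 61.9 kip

Effective throat (given) t_e = 0.625 in.
A_we = 0.625 × 5.5 = 3.438 in².
F_nw = 0.6 F_EXX = 36 ksi.
R_n/Ω = (36 × 3.438) / 2.0 = 61.88 kip.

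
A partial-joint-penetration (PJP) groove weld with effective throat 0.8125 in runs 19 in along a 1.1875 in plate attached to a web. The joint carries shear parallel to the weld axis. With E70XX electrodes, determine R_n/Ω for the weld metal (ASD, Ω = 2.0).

E70XX → F_EXX = 70 ksi.
Effective throat (given) t_e = 0.8125 in.
A_we = 0.8125 × 19 = 15.44 in².
F_nw = 0.6 F_EXX = 42 ksi.
R_n/Ω = (42 × 15.44) / 2.0 = 324.2 kip.

R_n/Ω ≈ 324 kip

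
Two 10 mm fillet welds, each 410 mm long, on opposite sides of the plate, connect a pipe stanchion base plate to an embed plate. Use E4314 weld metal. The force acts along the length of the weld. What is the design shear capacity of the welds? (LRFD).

E43XX → F_EXX = 430 MPa.
Effective throat t_e = 0.707 × 10 = 7.07 mm.
Total length L = 820 mm; A_we = 7.07 × 820 = 5797 mm².
F_nw = 0.6 F_EXX = 0.6 × 430 = 258 MPa.
φR_n = 0.75 × 258 × 5797 × 10⁻³ = 1122 kN.

φR_n ≈ 1120 kN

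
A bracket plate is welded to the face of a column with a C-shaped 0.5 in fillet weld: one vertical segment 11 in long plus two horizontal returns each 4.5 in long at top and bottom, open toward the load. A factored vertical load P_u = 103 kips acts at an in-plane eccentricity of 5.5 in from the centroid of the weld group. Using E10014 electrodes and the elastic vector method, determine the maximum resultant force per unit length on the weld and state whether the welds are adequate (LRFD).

f_max ≈ 12.3 kip/in; adequate

E100XX → F_EXX = 100 ksi.
Total weld length L_w = 20 in. Treat welds as unit-width lines.
Centroid: x̄ = 2×4.5×2.25 / 20 = 1.012 in from the vertical weld.
Polar moment about centroid: J = I_x + I_y = [11³/12 + 2×4.5×5.5²] + [11×1.012² + 2(4.5³/12 + 4.5×1.238²)] = 423.4 in³.
Direct shear f_v = P/L_w = 103 / 20 = 5.15 kip/in (vertical).
Torsion M = P·e = 103 × 5.5 = 566.5 kip·in.
Critical point at (x, y) = (3.487, 5.5) from centroid. f_tx = M·y/J = 7.359 kip/in; f_ty = M·x/J = 4.666 kip/in.
Resultant f_max = √[f_tx² + (f_v + f_ty)²] = √[7.359² + (5.15 + 4.666)²] = 12.27 kip/in.
Capacity per unit length: φr_n = 0.75 × 0.6 × 100 × (0.707 × 0.5) = 15.91 kip/in.
12.27 ≤ 15.91 → adequate.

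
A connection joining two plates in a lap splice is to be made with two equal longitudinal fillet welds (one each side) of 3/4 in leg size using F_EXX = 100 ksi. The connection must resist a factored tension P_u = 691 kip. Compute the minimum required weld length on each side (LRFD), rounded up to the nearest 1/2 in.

L = 14.5 in on each side

Throat t_e = 0.707 × 0.75 = 0.5302 in.
φr_n = 0.75 × 0.6 × 100 × 0.5302 = 23.86 kip/in.
L_req = P_u / φr_n = 691 / 23.86 = 28.96 in total.
Per side: 28.96 / 2 = 14.48 in.
Round up → use L = 14.5 in on each side.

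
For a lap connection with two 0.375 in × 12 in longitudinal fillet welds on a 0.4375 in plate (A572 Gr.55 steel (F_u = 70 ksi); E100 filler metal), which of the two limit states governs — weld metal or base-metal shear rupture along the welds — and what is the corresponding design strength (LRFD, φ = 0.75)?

E100XX → F_EXX = 100 ksi.
t_e = 0.707 × 0.375 = 0.2651 in; L = 24 in.
Weld metal: φR_n = 0.75 × 0.6 × 100 × 0.2651 × 24 = 286.3 kip.
Base metal (shear rupture): φR_n = 0.75 × 0.6 × 70 × 0.4375 × 24 = 330.8 kip.
Governing: weld metal.

φR_n ≈ 286 kip (weld metal governs)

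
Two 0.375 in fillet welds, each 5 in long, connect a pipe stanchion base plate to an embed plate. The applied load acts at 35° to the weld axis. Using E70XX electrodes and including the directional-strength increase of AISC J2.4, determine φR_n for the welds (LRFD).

φR_n ≈ 102 kips

E70XX → F_EXX = 70 ksi.
t_e = 0.707 × 0.375 = 0.2651 in; A_we = 0.2651 × 10 = 2.651 in².
Directional factor: 1.0 + 0.5 sin^1.5(35°) = 1.217.
F_nw = 0.6 × 70 × 1.217 = 51.12 ksi.
φR_n = 0.75 × 51.12 × 2.651 = 101.7 kips.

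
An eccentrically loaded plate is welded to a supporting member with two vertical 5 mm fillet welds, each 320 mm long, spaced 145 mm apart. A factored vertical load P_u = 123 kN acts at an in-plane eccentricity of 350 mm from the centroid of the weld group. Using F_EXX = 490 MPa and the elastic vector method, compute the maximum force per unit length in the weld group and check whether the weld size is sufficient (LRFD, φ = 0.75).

Total weld length L_w = 640 mm. Treat welds as unit-width lines.
Polar moment about centroid: J = 2[d³/12 + d(b/2)²] = 2[320³/12 + 320×72.5²] = 8825000 mm³.
Direct shear f_v = P/L_w = 123×10³ / 640 = 192.2 N/mm (vertical).
Torsion M = P·e = 123×10³ × 350 = 43050000 N·mm.
Critical point at (x, y) = (72.5, 160) from centroid. f_tx = M·y/J = 780.5 N/mm; f_ty = M·x/J = 353.7 N/mm.
Resultant f_max = √[f_tx² + (f_v + f_ty)²] = √[780.5² + (192.2 + 353.7)²] = 952.4 N/mm.
Capacity per unit length: φr_n = 0.75 × 0.6 × 490 × (0.707 × 5) = 779.5 N/mm.
952.4 > 779.5 → NOT adequate.

f_max ≈ 952 N/mm; NOT adequate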